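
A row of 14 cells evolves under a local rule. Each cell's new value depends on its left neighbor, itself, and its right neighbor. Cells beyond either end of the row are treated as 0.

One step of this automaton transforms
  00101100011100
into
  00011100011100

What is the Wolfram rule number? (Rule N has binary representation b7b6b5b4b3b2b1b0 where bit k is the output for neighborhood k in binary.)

position 10: 111 → 1  (bit 7 = 1)
position 5: 110 → 1  (bit 6 = 1)
position 3: 101 → 1  (bit 5 = 1)
position 6: 100 → 0  (bit 4 = 0)
position 4: 011 → 1  (bit 3 = 1)
position 2: 010 → 0  (bit 2 = 0)
position 1: 001 → 0  (bit 1 = 0)
position 0: 000 → 0  (bit 0 = 0)
bits b7..b0 = 11101000 = 232

232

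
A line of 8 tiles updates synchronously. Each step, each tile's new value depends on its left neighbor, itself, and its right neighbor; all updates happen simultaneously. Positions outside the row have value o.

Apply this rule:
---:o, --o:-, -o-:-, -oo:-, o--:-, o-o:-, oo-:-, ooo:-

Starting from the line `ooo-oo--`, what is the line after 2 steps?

step 1: --------
step 2: -oooooo-

-oooooo-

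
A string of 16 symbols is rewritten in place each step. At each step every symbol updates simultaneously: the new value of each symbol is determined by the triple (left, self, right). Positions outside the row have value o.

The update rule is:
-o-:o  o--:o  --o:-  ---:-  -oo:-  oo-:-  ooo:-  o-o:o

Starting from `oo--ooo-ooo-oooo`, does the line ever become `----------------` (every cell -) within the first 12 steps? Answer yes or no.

no

--o----o---o----
o-oo---oo--oo---
-o--o----o---o--
ooo-oo---oo--oo-
---o--o----o---o
o--oo-oo---oo---
-o---o--o----o--
ooo--oo-oo---oo-
---o---o--o----o
o--oo--oo-oo----
-o---o---o--o---
ooo--oo--oo-oo--
step 12 is ooo--oo--oo-oo--, still not uniform -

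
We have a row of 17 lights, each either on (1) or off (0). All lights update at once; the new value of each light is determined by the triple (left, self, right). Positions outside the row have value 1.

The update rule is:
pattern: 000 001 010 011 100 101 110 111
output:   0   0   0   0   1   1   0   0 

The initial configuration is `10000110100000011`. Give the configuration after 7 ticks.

01000001010000000
10100000101000000
01010000010100000
10101000001010000
01010100000101000
10101010000010100
01010101000001010

01010101000001010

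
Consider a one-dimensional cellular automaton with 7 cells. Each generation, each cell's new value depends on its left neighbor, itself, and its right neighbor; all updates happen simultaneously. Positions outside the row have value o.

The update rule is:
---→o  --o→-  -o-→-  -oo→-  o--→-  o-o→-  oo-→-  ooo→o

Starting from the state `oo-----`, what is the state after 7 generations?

-oo----

o--ooo-
----o--
-oo----
----oo-
-oo----  (repeats generation 3; period 2)
generation 7: -oo----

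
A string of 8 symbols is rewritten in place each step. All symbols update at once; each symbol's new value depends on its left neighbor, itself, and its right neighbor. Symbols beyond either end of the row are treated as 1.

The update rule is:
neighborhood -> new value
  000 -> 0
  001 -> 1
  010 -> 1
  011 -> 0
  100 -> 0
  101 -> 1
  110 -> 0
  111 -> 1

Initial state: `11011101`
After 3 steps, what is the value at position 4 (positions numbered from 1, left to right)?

1

step 1: 10101010
step 2: 01111111
step 3: 10111111
position 4 holds 1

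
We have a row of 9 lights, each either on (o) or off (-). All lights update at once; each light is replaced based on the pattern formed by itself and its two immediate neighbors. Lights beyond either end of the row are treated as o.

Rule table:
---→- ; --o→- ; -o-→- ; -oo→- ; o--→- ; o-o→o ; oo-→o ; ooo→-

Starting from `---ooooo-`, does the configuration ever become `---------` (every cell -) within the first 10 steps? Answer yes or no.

yes

-------oo
---------
all cells are - at step 2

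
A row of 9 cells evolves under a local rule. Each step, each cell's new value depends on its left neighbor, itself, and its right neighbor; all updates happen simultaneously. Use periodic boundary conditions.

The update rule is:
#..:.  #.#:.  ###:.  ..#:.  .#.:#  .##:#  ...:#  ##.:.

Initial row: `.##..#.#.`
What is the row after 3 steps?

.#.#.#.#.

step 1: .#...#.#.
step 2: .#.#.#.#.
step 3: .#.#.#.#.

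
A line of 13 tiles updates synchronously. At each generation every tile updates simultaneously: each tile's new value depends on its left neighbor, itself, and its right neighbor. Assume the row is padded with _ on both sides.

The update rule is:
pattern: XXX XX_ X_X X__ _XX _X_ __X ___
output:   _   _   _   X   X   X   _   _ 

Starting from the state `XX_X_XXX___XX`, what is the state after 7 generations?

X__X_X__X__X_

X__X_X__X__X_
XX_X_XX_XX_XX
X__X_X__X__X_  (repeats generation 1; period 2)
generation 7: X__X_X__X__X_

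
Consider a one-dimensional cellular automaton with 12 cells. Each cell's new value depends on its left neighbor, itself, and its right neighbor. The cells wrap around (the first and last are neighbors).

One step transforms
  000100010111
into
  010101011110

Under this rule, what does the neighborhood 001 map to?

At position 2 the neighborhood is 001; the next row has 0 there.

0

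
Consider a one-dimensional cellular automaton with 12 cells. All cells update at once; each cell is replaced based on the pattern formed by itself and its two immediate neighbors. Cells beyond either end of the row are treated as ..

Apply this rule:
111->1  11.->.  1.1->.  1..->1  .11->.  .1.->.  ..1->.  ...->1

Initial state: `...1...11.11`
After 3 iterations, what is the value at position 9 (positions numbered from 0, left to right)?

11..11......
..1...111111
1..11..1111.
position 9 holds 1

1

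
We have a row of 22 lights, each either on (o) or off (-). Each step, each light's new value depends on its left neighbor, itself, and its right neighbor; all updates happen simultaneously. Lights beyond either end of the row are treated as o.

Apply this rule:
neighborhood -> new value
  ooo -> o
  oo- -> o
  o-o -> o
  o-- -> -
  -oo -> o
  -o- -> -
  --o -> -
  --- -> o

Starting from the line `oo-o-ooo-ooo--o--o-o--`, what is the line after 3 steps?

ooooooooooooooooo-o--o

ooo-oooooooo------o---
oooooooooooo-oooo---o-
ooooooooooooooooo-o--o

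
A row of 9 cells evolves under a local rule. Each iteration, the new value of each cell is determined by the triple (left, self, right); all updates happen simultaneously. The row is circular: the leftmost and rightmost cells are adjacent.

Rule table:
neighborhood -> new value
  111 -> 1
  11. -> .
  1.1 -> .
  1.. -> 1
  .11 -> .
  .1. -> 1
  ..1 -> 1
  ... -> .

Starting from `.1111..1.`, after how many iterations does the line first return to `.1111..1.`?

1.11.1111
......111
1....1.1.
11..11.1.
..11...1.
.1..1.111
.1111..1.

7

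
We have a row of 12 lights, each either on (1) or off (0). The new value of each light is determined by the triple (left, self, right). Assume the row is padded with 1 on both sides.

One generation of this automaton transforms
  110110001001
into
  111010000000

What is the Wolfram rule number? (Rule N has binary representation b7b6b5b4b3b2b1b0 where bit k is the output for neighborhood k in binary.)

position 0: 111 → 1  (bit 7 = 1)
position 1: 110 → 1  (bit 6 = 1)
position 2: 101 → 1  (bit 5 = 1)
position 5: 100 → 0  (bit 4 = 0)
position 3: 011 → 0  (bit 3 = 0)
position 8: 010 → 0  (bit 2 = 0)
position 7: 001 → 0  (bit 1 = 0)
position 6: 000 → 0  (bit 0 = 0)
bits b7..b0 = 11100000 = 224

224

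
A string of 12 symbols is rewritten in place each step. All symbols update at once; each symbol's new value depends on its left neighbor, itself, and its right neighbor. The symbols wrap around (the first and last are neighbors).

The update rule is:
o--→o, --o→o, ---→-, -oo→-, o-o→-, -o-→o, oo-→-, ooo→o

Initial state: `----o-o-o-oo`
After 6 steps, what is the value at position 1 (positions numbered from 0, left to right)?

-

o--oo-o-o---
ooo---o-oo-o
oo-o-oo-----
---o---o---o
o-ooo-ooo-oo
---o---o---o
position 1 holds -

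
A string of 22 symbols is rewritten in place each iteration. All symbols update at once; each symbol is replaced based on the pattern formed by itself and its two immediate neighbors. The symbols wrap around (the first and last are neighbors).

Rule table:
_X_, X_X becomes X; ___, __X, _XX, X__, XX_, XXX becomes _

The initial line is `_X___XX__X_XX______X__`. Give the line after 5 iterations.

_X_________________X__

iteration 1: _X_______XX________X__
iteration 2: _X_________________X__
iteration 3: _X_________________X__  (fixed point — unchanged through iteration 5)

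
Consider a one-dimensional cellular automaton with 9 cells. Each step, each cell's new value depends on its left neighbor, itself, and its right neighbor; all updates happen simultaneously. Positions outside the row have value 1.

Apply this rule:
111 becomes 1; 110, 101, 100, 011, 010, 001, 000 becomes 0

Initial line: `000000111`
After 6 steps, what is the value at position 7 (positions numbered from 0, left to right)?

000000011
000000001
000000000
000000000  (fixed point — unchanged through step 6)
position 7 holds 0

0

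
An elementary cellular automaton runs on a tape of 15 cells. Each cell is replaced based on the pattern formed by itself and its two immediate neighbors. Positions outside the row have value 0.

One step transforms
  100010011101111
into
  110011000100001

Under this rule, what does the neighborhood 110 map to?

At position 9 the neighborhood is 110; the next row has 1 there.

1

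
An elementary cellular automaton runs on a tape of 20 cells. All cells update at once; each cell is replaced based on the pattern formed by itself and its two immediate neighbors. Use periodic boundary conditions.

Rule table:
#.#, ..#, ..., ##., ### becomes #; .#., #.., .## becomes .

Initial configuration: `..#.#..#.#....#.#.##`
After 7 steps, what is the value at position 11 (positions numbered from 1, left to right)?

.

.#.#..#.#..###.#.#.#
#.#..#.#..#.###.#.#.
.#..#.#..#.#.###.#.#
#..#.#..#.#.#.###.#.
..#.#..#.#.#.#.###.#
.#.#..#.#.#.#.#.###.
#.#..#.#.#.#.#.#.##.
position 11 holds .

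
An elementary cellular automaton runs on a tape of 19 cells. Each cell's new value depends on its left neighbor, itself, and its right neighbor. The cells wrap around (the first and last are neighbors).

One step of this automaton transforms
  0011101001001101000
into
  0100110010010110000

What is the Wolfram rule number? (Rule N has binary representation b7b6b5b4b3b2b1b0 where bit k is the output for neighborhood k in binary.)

position 3: 111 → 0  (bit 7 = 0)
position 4: 110 → 1  (bit 6 = 1)
position 5: 101 → 1  (bit 5 = 1)
position 7: 100 → 0  (bit 4 = 0)
position 2: 011 → 0  (bit 3 = 0)
position 6: 010 → 0  (bit 2 = 0)
position 1: 001 → 1  (bit 1 = 1)
position 0: 000 → 0  (bit 0 = 0)
bits b7..b0 = 01100010 = 98

98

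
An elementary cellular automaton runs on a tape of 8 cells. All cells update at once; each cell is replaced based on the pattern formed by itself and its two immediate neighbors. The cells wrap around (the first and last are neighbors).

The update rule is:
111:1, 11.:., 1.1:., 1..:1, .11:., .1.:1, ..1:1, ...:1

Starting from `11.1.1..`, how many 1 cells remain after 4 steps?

3

...1.111
1111..1.
.11.111.
1....1.1
count of 1: 3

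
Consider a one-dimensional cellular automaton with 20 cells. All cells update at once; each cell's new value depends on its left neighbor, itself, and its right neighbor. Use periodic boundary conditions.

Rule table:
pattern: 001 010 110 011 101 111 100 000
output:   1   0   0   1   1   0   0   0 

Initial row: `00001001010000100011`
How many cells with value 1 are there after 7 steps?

6

00010010100001000110
00100101000010001100
01001010000100011000
10010100001000110000
00101000010001100001
01010000100011000010
10100001000110000100
count of 1: 6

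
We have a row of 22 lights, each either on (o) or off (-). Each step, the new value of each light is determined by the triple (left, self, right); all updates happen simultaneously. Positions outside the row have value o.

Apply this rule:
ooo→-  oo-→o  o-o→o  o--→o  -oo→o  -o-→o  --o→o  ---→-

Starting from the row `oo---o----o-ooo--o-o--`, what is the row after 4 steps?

o--oo-oooo--ooooo---oo

-oo-ooo--oooo-oooooooo
ooooo-oooo--ooo-------
----ooo--oooo-oo-----o
o--oo-oooo--ooooo---oo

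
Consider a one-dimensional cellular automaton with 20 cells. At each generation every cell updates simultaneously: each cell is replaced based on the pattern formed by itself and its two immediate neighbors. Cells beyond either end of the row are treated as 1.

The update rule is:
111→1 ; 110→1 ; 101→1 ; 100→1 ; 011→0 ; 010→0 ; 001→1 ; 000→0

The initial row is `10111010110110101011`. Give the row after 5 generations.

11011101011011010101
11101110101101101010
11110111010110110101
11111011101011011010
11111101110101101101

11111101110101101101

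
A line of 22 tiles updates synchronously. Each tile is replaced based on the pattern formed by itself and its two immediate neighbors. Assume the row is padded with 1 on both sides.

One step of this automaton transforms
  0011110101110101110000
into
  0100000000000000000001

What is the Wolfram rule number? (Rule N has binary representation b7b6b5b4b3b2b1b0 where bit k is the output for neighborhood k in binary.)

position 3: 111 → 0  (bit 7 = 0)
position 5: 110 → 0  (bit 6 = 0)
position 6: 101 → 0  (bit 5 = 0)
position 0: 100 → 0  (bit 4 = 0)
position 2: 011 → 0  (bit 3 = 0)
position 7: 010 → 0  (bit 2 = 0)
position 1: 001 → 1  (bit 1 = 1)
position 19: 000 → 0  (bit 0 = 0)
bits b7..b0 = 00000010 = 2

2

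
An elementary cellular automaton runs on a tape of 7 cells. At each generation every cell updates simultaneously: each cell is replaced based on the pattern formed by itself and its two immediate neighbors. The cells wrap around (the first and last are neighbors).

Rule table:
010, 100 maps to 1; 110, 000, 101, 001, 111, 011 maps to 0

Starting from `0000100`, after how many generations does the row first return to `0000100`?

14

generation 1: 0000110
generation 2: 0000001
generation 3: 1000001
generation 4: 0100000
generation 5: 0110000
generation 6: 0001000
generation 7: 0001100
generation 8: 0000010
generation 9: 0000011
generation 10: 1000000
generation 11: 1100000
generation 12: 0010000
generation 13: 0011000
generation 14: 0000100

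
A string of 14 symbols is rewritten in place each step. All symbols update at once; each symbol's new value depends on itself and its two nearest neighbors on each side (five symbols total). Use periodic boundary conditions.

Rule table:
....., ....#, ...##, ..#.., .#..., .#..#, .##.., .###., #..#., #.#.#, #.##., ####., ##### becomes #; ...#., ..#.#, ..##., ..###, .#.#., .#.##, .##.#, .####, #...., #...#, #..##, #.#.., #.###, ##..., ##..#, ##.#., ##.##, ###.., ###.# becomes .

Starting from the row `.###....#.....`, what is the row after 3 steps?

step 1: #.#...#.##.###
step 2: ...#....#....#
step 3: #..##.#.##.#.#

#..##.#.##.#.#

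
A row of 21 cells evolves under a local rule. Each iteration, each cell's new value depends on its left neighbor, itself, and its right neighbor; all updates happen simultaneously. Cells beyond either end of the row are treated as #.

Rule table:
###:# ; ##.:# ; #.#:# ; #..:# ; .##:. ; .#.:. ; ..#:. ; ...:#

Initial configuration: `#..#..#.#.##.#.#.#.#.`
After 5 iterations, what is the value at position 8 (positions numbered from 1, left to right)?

iteration 1: ##..#..#.#.##.#.#.#.#
iteration 2: ###..#..#.#.##.#.#.#.
iteration 3: ####..#..#.#.##.#.#.#
iteration 4: #####..#..#.#.##.#.#.
iteration 5: ######..#..#.#.##.#.#
position 8 holds .

.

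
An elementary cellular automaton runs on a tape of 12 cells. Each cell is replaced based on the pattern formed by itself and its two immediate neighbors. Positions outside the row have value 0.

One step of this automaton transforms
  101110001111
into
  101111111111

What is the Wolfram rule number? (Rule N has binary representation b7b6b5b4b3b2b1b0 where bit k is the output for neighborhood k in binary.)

223

position 3: 111 → 1  (bit 7 = 1)
position 4: 110 → 1  (bit 6 = 1)
position 1: 101 → 0  (bit 5 = 0)
position 5: 100 → 1  (bit 4 = 1)
position 2: 011 → 1  (bit 3 = 1)
position 0: 010 → 1  (bit 2 = 1)
position 7: 001 → 1  (bit 1 = 1)
position 6: 000 → 1  (bit 0 = 1)
bits b7..b0 = 11011111 = 223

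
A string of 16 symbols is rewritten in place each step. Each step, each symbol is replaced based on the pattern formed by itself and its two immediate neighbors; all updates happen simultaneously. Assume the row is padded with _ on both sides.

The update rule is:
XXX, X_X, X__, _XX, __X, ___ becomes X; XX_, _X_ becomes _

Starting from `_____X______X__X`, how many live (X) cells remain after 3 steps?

XXXXX_XXXXXX_XX_
XXXX_XXXXXX_XX_X
XXX_XXXXXX_XX_X_
count of X: 12

12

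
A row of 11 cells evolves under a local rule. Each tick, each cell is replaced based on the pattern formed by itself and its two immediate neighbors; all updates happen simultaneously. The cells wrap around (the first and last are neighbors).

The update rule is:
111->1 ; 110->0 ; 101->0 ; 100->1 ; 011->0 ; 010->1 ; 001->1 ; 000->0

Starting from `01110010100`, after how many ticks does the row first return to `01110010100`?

31

tick 1: 10101110110
tick 2: 10100100000
tick 3: 10111110001
tick 4: 00011101010
tick 5: 00101001011
tick 6: 11101111000
tick 7: 01000110101
tick 8: 01101000101
tick 9: 00001101101
tick 10: 10010000001
tick 11: 01111000010
tick 12: 10110100111
tick 13: 00000111011
tick 14: 10001010000
tick 15: 11011011001
tick 16: 10000000110
tick 17: 11000001000
tick 18: 00100011101
tick 19: 11110101001
tick 20: 11100101110
tick 21: 01011100100
tick 22: 11001011110
tick 23: 00111001100
tick 24: 01010110010
tick 25: 11010001111
tick 26: 10011010111
tick 27: 01100010011
tick 28: 00010111100
tick 29: 00110011010
tick 30: 01001100011
tick 31: 01110010100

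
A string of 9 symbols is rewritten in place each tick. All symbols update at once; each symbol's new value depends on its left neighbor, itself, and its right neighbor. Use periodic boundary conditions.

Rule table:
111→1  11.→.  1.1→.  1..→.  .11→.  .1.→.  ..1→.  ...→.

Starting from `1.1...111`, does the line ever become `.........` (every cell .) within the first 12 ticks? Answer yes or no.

yes

.......11
.........
all cells are . at tick 2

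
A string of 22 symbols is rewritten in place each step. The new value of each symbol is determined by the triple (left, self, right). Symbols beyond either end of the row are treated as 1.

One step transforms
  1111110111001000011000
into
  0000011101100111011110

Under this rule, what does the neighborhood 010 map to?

At position 12 the neighborhood is 010; the next row has 0 there.

0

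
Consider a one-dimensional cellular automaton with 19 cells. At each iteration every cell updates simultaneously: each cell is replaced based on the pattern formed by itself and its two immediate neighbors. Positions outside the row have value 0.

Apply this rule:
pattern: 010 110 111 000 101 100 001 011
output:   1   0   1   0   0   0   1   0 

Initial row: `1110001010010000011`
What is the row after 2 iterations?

0100011010110000100
1100100010000001100

1100100010000001100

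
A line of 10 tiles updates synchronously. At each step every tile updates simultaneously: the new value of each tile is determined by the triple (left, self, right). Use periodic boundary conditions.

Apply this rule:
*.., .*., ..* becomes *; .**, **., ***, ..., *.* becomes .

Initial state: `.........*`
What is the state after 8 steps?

...*.*....

step 1: *.......**
step 2: .*.....*..
step 3: ***...***.
step 4: ...*.*....
step 5: ..**.**...
step 6: .*.....*..  (repeats step 2; period 4)
step 8: ...*.*....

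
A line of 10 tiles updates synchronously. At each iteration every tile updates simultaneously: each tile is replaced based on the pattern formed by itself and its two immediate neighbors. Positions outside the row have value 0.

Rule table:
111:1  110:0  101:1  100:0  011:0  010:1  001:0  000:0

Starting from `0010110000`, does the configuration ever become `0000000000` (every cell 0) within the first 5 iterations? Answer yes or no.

yes

0011000000
0000000000
all cells are 0 at iteration 2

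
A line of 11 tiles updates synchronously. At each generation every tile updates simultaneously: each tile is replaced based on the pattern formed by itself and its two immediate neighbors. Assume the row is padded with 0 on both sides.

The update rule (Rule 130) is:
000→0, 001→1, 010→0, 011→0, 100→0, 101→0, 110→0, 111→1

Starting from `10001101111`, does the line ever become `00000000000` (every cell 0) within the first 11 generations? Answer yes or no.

generation 1: 00010000110
generation 2: 00100001000
generation 3: 01000010000
generation 4: 10000100000
generation 5: 00001000000
generation 6: 00010000000
generation 7: 00100000000
generation 8: 01000000000
generation 9: 10000000000
generation 10: 00000000000
all cells are 0 at generation 10

yes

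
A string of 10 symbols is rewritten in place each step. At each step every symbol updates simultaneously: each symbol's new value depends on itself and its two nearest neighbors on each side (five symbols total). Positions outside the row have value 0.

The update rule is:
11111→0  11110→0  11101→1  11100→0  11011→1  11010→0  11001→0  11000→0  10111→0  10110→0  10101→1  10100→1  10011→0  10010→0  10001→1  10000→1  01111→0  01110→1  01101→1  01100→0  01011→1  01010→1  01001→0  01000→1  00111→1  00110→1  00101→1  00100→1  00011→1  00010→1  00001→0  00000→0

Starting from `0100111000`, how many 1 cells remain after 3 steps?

9

step 1: 1100110010
step 2: 1000100011
step 3: 1111111110
count of 1: 9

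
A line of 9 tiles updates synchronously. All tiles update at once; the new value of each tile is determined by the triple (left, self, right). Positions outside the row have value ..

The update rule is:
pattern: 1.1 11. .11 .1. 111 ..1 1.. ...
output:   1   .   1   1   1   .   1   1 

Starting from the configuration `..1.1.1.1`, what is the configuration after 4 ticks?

1.1111111
11111111.
1111111.1
111111.11

111111.11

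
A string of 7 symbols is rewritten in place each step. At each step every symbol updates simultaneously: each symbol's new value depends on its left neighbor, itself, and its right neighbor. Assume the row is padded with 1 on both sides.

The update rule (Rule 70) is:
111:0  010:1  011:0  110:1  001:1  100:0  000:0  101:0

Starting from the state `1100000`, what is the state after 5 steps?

0101010

0100001
0100010
0100110
0101010
0101010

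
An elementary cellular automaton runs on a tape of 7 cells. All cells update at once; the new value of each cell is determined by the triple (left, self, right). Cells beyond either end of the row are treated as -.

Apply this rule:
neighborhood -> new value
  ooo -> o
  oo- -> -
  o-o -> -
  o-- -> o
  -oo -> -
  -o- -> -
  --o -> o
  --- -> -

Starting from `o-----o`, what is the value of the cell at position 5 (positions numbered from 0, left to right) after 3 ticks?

-

-o---o-
o-o-o-o
-------
position 5 holds -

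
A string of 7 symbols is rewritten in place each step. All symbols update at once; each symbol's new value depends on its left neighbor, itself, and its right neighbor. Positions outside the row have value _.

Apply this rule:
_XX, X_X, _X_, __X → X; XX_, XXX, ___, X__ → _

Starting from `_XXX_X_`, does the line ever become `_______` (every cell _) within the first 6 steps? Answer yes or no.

no

step 1: XX__XX_
step 2: X__XX__
step 3: X_XX___
step 4: XXX____
step 5: X______
step 6: X______
step 6 is X______, still not uniform _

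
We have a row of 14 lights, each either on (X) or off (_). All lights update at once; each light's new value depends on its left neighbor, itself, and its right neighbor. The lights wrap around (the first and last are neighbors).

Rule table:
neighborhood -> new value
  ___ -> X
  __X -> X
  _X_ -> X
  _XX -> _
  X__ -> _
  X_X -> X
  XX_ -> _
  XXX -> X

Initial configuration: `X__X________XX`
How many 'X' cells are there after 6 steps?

9

step 1: __XX_XXXXXXX_X
step 2: _X__X_XXXXX_XX
step 3: XX_XXX_XXX_X__
step 4: __X_X_X_X_XX_X
step 5: _XXXXXXXXX__XX
step 6: X_XXXXXXX__X__
count of X: 9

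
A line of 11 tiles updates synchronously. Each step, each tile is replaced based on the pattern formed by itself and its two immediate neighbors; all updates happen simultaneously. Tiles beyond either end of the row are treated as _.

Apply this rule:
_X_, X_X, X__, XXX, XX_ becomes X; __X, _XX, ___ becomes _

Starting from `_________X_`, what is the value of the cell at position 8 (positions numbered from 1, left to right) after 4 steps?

_

_________XX
__________X
__________X  (fixed point — unchanged through step 4)
position 8 holds _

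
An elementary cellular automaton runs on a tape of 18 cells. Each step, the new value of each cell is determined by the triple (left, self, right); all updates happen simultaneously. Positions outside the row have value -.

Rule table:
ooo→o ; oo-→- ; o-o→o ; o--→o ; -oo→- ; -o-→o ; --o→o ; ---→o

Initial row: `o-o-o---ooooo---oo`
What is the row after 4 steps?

step 1: oooooooo-ooo-ooo--
step 2: -oooooo-o-o-o-o-oo
step 3: o-oooo-ooooooooo--
step 4: oo-oo-o-ooooooo-oo

oo-oo-o-ooooooo-oo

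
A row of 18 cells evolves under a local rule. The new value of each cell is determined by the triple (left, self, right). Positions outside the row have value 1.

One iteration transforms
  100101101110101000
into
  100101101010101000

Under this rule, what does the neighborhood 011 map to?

1

At position 5 the neighborhood is 011; the next row has 1 there.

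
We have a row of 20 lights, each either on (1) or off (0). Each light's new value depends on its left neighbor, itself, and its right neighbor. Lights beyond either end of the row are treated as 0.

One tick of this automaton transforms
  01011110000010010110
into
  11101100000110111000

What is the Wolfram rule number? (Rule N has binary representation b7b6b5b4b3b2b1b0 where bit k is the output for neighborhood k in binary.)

166

position 4: 111 → 1  (bit 7 = 1)
position 6: 110 → 0  (bit 6 = 0)
position 2: 101 → 1  (bit 5 = 1)
position 7: 100 → 0  (bit 4 = 0)
position 3: 011 → 0  (bit 3 = 0)
position 1: 010 → 1  (bit 2 = 1)
position 0: 001 → 1  (bit 1 = 1)
position 8: 000 → 0  (bit 0 = 0)
bits b7..b0 = 10100110 = 166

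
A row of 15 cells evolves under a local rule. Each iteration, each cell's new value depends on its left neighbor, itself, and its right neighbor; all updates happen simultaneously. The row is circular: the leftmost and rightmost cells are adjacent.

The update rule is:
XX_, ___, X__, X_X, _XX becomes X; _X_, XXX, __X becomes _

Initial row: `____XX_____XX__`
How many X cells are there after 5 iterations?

XXX_XXXXXX_XXXX
__XXX____XXX___
X_X_XXXX_X_XXXX
XX_XX__XX_XX___
XXXXXX_XXXXXXX_
count of X: 13

13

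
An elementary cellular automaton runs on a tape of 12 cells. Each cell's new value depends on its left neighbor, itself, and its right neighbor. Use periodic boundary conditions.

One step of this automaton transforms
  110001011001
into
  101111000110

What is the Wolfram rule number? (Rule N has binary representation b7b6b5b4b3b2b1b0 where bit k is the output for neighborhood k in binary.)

position 0: 111 → 1  (bit 7 = 1)
position 1: 110 → 0  (bit 6 = 0)
position 6: 101 → 0  (bit 5 = 0)
position 2: 100 → 1  (bit 4 = 1)
position 7: 011 → 0  (bit 3 = 0)
position 5: 010 → 1  (bit 2 = 1)
position 4: 001 → 1  (bit 1 = 1)
position 3: 000 → 1  (bit 0 = 1)
bits b7..b0 = 10010111 = 151

151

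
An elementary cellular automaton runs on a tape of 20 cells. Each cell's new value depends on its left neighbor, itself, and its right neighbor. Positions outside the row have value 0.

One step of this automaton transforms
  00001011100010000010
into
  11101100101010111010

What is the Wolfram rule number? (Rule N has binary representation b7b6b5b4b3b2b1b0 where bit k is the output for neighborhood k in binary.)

101

position 7: 111 → 0  (bit 7 = 0)
position 8: 110 → 1  (bit 6 = 1)
position 5: 101 → 1  (bit 5 = 1)
position 9: 100 → 0  (bit 4 = 0)
position 6: 011 → 0  (bit 3 = 0)
position 4: 010 → 1  (bit 2 = 1)
position 3: 001 → 0  (bit 1 = 0)
position 0: 000 → 1  (bit 0 = 1)
bits b7..b0 = 01100101 = 101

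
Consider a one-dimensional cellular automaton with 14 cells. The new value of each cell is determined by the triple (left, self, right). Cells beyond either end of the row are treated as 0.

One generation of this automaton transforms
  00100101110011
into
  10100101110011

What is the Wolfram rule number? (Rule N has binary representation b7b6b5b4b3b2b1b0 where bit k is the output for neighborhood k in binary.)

position 8: 111 → 1  (bit 7 = 1)
position 9: 110 → 1  (bit 6 = 1)
position 6: 101 → 0  (bit 5 = 0)
position 3: 100 → 0  (bit 4 = 0)
position 7: 011 → 1  (bit 3 = 1)
position 2: 010 → 1  (bit 2 = 1)
position 1: 001 → 0  (bit 1 = 0)
position 0: 000 → 1  (bit 0 = 1)
bits b7..b0 = 11001101 = 205

205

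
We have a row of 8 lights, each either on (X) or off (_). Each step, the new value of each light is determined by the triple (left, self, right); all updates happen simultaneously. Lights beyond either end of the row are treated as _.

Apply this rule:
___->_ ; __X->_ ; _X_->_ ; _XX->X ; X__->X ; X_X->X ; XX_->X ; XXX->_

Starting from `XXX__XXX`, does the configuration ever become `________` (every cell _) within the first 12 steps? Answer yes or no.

yes

X_XX_X_X
_XXXX_X_
_X__XX_X
__X_XXX_
___XX_XX
___XXXXX
___X___X
____X___
_____X__
______X_
_______X
________
all cells are _ at step 12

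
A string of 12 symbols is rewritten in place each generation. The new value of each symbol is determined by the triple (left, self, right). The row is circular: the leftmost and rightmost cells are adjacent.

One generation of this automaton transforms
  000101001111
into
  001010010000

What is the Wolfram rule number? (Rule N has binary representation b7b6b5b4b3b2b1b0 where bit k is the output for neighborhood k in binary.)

position 9: 111 → 0  (bit 7 = 0)
position 11: 110 → 0  (bit 6 = 0)
position 4: 101 → 1  (bit 5 = 1)
position 0: 100 → 0  (bit 4 = 0)
position 8: 011 → 0  (bit 3 = 0)
position 3: 010 → 0  (bit 2 = 0)
position 2: 001 → 1  (bit 1 = 1)
position 1: 000 → 0  (bit 0 = 0)
bits b7..b0 = 00100010 = 34

34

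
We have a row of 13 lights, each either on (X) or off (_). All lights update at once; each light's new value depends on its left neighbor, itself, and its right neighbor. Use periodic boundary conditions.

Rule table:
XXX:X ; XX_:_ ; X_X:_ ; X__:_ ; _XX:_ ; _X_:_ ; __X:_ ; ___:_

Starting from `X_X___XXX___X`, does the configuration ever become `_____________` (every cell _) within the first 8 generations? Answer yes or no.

generation 1: _______X_____
generation 2: _____________
all cells are _ at generation 2

yes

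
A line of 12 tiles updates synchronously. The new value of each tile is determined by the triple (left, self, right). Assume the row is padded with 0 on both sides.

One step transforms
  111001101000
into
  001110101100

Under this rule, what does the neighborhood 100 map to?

1

At position 3 the neighborhood is 100; the next row has 1 there.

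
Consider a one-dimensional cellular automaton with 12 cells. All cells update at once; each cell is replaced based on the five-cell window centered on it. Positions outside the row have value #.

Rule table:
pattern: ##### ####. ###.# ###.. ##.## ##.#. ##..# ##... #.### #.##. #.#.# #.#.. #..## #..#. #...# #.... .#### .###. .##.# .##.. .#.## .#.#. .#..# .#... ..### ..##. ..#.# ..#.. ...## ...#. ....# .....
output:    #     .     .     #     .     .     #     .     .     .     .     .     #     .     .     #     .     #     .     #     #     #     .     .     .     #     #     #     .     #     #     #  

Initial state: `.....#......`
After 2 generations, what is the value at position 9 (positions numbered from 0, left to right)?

.#####.####.
...#........
position 9 holds .

.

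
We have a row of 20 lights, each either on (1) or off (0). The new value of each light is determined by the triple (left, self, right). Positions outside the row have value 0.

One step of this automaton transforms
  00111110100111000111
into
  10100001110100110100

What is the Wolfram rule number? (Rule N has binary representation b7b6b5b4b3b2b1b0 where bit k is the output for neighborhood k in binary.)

61

position 3: 111 → 0  (bit 7 = 0)
position 6: 110 → 0  (bit 6 = 0)
position 7: 101 → 1  (bit 5 = 1)
position 9: 100 → 1  (bit 4 = 1)
position 2: 011 → 1  (bit 3 = 1)
position 8: 010 → 1  (bit 2 = 1)
position 1: 001 → 0  (bit 1 = 0)
position 0: 000 → 1  (bit 0 = 1)
bits b7..b0 = 00111101 = 61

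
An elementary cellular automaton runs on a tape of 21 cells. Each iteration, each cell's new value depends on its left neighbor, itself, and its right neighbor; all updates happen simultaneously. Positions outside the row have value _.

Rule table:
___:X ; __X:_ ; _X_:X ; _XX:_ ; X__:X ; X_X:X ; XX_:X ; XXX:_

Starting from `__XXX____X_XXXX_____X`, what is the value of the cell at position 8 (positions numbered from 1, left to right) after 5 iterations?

X___XXXX_XX___XXXXX_X
XXX____XX_XXX_____XXX
__XXXX__XX__XXXXX___X
X____XX__XX_____XXX_X
XXXX__XX__XXXXX___XXX
position 8 holds X

X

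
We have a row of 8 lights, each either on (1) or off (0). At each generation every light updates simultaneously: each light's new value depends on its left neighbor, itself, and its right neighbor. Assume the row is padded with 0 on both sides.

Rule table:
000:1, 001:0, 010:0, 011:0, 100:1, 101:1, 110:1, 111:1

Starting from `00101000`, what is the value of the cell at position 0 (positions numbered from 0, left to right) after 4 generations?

10010111
01001011
00100101
10010010
position 0 holds 1

1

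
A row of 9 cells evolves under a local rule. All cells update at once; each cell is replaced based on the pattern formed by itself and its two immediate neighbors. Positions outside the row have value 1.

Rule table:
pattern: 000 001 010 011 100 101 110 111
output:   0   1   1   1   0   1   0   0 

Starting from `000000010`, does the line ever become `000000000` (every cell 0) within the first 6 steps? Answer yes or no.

no

000000111
000001100
000011001
000110011
001100110
011001101
step 6 is 011001101, still not uniform 0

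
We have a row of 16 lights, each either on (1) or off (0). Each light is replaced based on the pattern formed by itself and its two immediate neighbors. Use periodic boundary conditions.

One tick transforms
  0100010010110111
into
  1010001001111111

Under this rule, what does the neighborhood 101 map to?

At position 0 the neighborhood is 101; the next row has 1 there.

1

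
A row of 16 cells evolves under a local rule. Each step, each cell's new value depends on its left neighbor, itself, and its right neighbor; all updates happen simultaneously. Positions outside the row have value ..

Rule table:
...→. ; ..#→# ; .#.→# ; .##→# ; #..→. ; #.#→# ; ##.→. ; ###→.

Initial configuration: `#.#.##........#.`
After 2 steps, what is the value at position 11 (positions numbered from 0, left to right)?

.

#####........##.
#...........##..
position 11 holds .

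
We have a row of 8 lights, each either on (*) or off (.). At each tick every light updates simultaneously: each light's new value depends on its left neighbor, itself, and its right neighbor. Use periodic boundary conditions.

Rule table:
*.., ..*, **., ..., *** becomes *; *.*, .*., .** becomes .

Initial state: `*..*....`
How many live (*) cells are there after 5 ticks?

6

tick 1: .**.****
tick 2: ..*..***
tick 3: **.**.**
tick 4: **..*..*
tick 5: ****.**.
count of *: 6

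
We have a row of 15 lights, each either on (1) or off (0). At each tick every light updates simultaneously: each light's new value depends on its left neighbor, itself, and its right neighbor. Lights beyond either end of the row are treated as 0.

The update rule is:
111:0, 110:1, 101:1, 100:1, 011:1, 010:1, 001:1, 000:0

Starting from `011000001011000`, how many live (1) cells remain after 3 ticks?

tick 1: 111100011111100
tick 2: 100110110000110
tick 3: 111111111001111
count of 1: 13

13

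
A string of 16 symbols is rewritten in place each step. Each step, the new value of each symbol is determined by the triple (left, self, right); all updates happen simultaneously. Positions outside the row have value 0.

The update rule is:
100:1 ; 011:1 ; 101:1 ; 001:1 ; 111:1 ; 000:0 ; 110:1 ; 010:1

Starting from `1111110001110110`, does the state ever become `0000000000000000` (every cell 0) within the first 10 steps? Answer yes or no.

step 1: 1111111011111111
step 2: 1111111111111111
step 3: 1111111111111111  (fixed point — unchanged through step 10)
step 10 is 1111111111111111, still not uniform 0

no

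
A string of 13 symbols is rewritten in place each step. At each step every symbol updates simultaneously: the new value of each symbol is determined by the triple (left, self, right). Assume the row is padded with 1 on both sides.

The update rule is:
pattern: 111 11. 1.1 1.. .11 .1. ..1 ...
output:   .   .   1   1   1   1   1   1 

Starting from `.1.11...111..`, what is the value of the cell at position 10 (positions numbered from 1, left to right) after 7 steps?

1111.1111..11
....11...111.
11111.1111..1
.....11...111
111111.1111..
......11...11
1111111.1111.
position 10 holds 1

1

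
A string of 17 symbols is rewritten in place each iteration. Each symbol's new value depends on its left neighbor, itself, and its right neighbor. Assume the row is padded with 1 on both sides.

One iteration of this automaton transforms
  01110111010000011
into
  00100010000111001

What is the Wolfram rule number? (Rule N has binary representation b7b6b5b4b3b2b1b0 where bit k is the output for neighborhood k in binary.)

129

position 2: 111 → 1  (bit 7 = 1)
position 3: 110 → 0  (bit 6 = 0)
position 0: 101 → 0  (bit 5 = 0)
position 10: 100 → 0  (bit 4 = 0)
position 1: 011 → 0  (bit 3 = 0)
position 9: 010 → 0  (bit 2 = 0)
position 14: 001 → 0  (bit 1 = 0)
position 11: 000 → 1  (bit 0 = 1)
bits b7..b0 = 10000001 = 129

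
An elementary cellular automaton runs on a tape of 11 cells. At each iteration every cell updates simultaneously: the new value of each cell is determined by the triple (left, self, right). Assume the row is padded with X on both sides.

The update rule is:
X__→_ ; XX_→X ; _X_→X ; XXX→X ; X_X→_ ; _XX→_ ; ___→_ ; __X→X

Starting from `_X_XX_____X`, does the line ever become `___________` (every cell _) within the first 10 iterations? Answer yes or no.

no

_X__X____X_
_X_XX___XX_
_X__X__X_X_
_X_XX_XX_X_
_X__X__X_X_  (repeats iteration 3; period 2)
iteration 10: _X_XX_XX_X_
iteration 10 is _X_XX_XX_X_, still not uniform _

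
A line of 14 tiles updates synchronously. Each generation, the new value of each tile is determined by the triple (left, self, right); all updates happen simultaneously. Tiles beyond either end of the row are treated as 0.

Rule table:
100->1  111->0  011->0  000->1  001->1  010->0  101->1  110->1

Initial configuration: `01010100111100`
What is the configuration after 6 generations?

10101011000111
01010101111001
10101010001110
01010101110011
10101010011101
01010101100110

01010101100110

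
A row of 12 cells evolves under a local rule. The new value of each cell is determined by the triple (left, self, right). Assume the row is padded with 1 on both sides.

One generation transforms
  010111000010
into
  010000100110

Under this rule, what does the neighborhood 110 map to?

0

At position 5 the neighborhood is 110; the next row has 0 there.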